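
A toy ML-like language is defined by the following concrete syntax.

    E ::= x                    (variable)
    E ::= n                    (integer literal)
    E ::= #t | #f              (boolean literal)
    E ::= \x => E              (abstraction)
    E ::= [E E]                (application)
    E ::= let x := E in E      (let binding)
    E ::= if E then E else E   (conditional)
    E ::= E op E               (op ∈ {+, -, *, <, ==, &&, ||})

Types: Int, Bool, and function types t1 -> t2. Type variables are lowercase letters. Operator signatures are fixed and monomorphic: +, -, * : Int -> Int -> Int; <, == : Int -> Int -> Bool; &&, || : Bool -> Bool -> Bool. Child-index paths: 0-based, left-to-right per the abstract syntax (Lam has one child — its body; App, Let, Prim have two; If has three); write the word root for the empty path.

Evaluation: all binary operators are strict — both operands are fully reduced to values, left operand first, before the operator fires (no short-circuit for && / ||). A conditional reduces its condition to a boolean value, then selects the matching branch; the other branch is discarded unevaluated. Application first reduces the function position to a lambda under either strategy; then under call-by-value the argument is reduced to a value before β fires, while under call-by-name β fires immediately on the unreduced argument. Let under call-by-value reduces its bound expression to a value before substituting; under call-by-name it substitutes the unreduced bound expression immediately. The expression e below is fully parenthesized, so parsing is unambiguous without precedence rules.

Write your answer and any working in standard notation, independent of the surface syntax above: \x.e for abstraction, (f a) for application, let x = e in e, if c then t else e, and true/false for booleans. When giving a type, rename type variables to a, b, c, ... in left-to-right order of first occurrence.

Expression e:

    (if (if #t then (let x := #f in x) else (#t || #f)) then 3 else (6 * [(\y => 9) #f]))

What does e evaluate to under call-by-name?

Answer: 54

Working:
step 0: (if (if true then (let x = false in x) else (true || false)) then 3 else (6 * ((\y.9) false)))
step 1: [if@0] (if (let x = false in x) then 3 else (6 * ((\y.9) false)))
step 2: [let@0] (if false then 3 else (6 * ((\y.9) false)))
step 3: [if@root] (6 * ((\y.9) false))
step 4: [beta@1] (6 * 9)
step 5: [delta@root] 54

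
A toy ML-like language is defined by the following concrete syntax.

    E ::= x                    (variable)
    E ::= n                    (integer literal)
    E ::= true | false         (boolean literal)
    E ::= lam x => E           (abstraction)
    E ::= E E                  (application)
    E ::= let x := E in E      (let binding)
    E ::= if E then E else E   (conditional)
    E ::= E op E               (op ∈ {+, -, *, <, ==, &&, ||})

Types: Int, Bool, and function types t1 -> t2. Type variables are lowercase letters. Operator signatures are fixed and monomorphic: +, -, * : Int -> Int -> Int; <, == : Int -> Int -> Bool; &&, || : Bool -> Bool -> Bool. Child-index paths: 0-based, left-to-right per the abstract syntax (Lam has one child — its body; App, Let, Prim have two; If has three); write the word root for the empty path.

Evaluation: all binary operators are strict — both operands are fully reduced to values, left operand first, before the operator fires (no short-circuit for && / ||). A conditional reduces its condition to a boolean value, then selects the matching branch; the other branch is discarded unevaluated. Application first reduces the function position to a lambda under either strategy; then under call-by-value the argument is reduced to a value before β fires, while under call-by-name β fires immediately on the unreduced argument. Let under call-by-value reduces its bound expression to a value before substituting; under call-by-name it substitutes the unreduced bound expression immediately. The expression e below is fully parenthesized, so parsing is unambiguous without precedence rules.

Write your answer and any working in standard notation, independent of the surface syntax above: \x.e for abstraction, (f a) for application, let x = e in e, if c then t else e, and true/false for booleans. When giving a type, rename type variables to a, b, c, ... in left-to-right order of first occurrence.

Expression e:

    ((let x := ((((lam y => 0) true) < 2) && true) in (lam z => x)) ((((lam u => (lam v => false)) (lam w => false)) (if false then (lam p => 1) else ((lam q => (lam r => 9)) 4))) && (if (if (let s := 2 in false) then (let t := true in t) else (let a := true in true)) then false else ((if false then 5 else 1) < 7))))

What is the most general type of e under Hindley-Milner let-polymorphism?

Derivation:
\y._ : a -> Int
  unify a -> Int ~ Bool -> b
  unify a ~ Bool
  unify Int ~ b
_ _ : Int
  unify Int ~ Int
  unify Int ~ Int
  unify Bool ~ Bool
  unify Bool ~ Bool
let x : Bool
x : Bool
\z._ : c -> Bool
\v._ : e -> Bool
\u._ : d -> e -> Bool
\w._ : f -> Bool
  unify d -> e -> Bool ~ (f -> Bool) -> g
  unify d ~ f -> Bool
  unify e -> Bool ~ g
_ _ : e -> Bool
  unify Bool ~ Bool
\p._ : h -> Int
\r._ : j -> Int
\q._ : i -> j -> Int
  unify i -> j -> Int ~ Int -> k
  unify i ~ Int
  unify j -> Int ~ k
_ _ : j -> Int
  unify h -> Int ~ j -> Int
  unify h ~ j
  unify Int ~ Int
  unify e -> Bool ~ (j -> Int) -> l
  unify e ~ j -> Int
  unify Bool ~ l
_ _ : Bool
  unify Bool ~ Bool
let s : Int
  unify Bool ~ Bool
let t : Bool
t : Bool
let a : Bool
  unify Bool ~ Bool
  unify Bool ~ Bool
  unify Bool ~ Bool
  unify Int ~ Int
  unify Int ~ Int
  unify Int ~ Int
  unify Bool ~ Bool
  unify Bool ~ Bool
  unify c -> Bool ~ Bool -> m
  unify c ~ Bool
  unify Bool ~ m
_ _ : Bool

Answer: Bool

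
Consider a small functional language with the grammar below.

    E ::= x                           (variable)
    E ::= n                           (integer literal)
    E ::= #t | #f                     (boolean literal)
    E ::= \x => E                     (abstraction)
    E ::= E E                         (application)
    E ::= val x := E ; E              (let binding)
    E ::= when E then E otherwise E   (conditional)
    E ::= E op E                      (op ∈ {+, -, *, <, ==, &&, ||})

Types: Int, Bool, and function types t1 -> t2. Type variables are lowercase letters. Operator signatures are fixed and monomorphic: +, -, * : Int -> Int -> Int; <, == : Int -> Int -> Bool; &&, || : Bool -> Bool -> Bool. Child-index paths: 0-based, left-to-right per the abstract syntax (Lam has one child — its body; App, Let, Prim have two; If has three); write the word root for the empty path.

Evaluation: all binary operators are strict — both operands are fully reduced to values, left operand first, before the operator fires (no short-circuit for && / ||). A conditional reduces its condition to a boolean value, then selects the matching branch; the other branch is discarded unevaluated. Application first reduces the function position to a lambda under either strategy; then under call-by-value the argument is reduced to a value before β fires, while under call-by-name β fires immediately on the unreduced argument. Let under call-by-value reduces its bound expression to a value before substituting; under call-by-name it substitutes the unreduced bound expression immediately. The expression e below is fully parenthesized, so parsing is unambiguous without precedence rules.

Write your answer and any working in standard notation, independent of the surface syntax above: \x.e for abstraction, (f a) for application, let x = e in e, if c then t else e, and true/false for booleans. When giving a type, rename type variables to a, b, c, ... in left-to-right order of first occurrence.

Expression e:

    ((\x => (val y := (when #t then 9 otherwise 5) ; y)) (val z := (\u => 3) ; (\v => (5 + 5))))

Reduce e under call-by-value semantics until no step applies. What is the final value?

Derivation:
step 0: ((\x.(let y = (if true then 9 else 5) in y)) (let z = (\u.3) in (\v.(5 + 5))))
step 1: [let@1] ((\x.(let y = (if true then 9 else 5) in y)) (\v.(5 + 5)))
step 2: [beta@root] (let y = (if true then 9 else 5) in y)
step 3: [if@0] (let y = 9 in y)
step 4: [let@root] 9

Answer: 9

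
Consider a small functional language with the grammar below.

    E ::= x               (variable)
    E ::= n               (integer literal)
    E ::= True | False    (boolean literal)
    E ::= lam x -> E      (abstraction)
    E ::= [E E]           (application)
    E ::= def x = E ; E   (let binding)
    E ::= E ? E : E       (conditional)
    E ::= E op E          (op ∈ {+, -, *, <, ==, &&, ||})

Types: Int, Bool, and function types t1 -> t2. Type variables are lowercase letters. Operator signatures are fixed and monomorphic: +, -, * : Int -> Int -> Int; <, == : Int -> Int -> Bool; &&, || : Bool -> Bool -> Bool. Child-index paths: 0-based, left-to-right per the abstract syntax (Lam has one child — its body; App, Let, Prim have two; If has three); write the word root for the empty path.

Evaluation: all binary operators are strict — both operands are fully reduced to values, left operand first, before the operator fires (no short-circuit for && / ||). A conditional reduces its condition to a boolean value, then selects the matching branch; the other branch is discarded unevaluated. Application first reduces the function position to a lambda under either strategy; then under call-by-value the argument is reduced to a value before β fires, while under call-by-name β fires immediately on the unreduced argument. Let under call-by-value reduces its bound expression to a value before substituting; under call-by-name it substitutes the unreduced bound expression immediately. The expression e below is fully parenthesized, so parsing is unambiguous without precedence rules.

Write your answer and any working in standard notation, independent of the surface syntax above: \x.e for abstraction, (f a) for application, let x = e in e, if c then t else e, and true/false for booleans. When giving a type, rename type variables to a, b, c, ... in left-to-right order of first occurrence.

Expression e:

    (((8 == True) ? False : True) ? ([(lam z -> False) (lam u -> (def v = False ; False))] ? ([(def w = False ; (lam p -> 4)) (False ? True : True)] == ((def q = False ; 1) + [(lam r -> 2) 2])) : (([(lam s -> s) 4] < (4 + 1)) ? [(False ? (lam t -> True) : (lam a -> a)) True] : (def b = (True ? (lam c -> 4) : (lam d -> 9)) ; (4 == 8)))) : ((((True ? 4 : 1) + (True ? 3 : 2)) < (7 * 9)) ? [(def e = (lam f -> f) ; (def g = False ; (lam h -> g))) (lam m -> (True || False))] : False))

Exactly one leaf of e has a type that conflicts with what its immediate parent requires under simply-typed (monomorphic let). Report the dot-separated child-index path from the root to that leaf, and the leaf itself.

Trace:
  unify Int ~ Int
  unify Bool ~ Int
  FAIL: mismatch Bool ~ Int

Answer: 0.0.1 : true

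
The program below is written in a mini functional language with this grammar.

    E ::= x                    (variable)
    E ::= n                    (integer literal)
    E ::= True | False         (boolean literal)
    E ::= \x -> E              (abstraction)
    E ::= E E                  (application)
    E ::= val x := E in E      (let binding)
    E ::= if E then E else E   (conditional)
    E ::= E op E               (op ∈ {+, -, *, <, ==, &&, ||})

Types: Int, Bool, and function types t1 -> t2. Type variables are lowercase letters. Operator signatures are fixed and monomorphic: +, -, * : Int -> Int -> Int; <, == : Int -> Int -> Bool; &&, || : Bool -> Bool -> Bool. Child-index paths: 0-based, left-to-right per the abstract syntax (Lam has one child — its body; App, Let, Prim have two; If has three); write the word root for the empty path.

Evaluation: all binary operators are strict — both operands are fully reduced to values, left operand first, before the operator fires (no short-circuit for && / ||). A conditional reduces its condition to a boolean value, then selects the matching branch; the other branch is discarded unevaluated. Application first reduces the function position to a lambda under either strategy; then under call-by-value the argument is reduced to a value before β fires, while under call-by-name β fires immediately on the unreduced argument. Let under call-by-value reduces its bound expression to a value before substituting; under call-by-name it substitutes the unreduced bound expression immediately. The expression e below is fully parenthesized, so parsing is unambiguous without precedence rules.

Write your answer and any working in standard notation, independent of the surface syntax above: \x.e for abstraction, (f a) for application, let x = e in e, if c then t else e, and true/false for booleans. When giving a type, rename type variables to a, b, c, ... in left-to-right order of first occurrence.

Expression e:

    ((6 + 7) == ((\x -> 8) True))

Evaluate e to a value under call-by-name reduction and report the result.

Answer: false

Trace:
step 0: ((6 + 7) == ((\x.8) true))
step 1: [delta@0] (13 == ((\x.8) true))
step 2: [beta@1] (13 == 8)
step 3: [delta@root] false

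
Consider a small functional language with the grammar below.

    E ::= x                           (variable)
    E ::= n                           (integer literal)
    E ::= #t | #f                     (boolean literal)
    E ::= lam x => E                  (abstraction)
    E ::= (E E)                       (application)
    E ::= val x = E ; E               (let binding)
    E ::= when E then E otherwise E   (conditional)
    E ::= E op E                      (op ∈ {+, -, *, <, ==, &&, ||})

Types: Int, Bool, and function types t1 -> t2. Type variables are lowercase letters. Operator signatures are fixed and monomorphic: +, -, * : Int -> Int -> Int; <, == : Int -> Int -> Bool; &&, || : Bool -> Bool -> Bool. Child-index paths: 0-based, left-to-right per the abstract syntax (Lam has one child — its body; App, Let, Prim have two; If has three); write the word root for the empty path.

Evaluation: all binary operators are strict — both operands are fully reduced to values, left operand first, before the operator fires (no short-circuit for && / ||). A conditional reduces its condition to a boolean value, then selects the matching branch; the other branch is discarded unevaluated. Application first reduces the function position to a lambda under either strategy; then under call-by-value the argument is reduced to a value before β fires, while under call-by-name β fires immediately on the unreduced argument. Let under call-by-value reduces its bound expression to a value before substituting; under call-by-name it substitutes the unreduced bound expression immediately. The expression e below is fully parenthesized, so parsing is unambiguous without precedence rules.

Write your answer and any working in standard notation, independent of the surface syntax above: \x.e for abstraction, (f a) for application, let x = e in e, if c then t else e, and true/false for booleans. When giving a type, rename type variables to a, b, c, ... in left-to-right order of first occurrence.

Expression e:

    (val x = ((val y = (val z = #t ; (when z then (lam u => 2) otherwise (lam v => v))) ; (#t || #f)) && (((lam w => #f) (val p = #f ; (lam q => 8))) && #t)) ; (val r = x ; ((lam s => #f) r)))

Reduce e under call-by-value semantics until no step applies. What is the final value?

Derivation:
step 0: (let x = ((let y = (let z = true in (if z then (\u.2) else (\v.v))) in (true || false)) && (((\w.false) (let p = false in (\q.8))) && true)) in (let r = x in ((\s.false) r)))
step 1: [let@0.0.0] (let x = ((let y = (if true then (\u.2) else (\v.v)) in (true || false)) && (((\w.false) (let p = false in (\q.8))) && true)) in (let r = x in ((\s.false) r)))
step 2: [if@0.0.0] (let x = ((let y = (\u.2) in (true || false)) && (((\w.false) (let p = false in (\q.8))) && true)) in (let r = x in ((\s.false) r)))
step 3: [let@0.0] (let x = ((true || false) && (((\w.false) (let p = false in (\q.8))) && true)) in (let r = x in ((\s.false) r)))
step 4: [delta@0.0] (let x = (true && (((\w.false) (let p = false in (\q.8))) && true)) in (let r = x in ((\s.false) r)))
step 5: [let@0.1.0.1] (let x = (true && (((\w.false) (\q.8)) && true)) in (let r = x in ((\s.false) r)))
step 6: [beta@0.1.0] (let x = (true && (false && true)) in (let r = x in ((\s.false) r)))
step 7: [delta@0.1] (let x = (true && false) in (let r = x in ((\s.false) r)))
step 8: [delta@0] (let x = false in (let r = x in ((\s.false) r)))
step 9: [let@root] (let r = false in ((\s.false) r))
step 10: [let@root] ((\s.false) false)
step 11: [beta@root] false

Answer: false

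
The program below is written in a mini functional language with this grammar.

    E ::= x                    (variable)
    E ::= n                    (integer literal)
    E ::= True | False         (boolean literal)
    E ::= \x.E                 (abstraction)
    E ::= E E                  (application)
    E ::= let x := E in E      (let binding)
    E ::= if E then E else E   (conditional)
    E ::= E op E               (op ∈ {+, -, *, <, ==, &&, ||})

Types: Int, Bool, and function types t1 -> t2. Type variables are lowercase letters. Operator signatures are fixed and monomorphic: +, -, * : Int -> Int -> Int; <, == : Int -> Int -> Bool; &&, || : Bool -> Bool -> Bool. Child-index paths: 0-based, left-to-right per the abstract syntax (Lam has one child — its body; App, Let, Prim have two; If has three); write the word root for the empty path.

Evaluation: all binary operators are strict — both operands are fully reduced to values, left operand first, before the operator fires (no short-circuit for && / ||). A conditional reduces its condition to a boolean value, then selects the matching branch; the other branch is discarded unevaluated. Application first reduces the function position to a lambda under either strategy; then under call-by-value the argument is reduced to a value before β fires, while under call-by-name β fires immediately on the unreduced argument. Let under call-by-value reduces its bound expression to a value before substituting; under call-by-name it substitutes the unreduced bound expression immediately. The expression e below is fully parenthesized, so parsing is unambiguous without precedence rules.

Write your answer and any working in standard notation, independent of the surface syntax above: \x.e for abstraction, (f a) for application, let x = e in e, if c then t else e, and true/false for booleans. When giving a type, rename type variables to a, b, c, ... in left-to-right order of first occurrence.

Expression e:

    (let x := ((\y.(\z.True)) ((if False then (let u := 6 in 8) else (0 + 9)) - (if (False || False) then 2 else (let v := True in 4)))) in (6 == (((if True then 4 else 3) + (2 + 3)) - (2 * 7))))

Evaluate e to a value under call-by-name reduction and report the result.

Answer: false

Working:
step 0: (let x = ((\y.(\z.true)) ((if false then (let u = 6 in 8) else (0 + 9)) - (if (false || false) then 2 else (let v = true in 4)))) in (6 == (((if true then 4 else 3) + (2 + 3)) - (2 * 7))))
step 1: [let@root] (6 == (((if true then 4 else 3) + (2 + 3)) - (2 * 7)))
step 2: [if@1.0.0] (6 == ((4 + (2 + 3)) - (2 * 7)))
step 3: [delta@1.0.1] (6 == ((4 + 5) - (2 * 7)))
step 4: [delta@1.0] (6 == (9 - (2 * 7)))
step 5: [delta@1.1] (6 == (9 - 14))
step 6: [delta@1] (6 == -5)
step 7: [delta@root] false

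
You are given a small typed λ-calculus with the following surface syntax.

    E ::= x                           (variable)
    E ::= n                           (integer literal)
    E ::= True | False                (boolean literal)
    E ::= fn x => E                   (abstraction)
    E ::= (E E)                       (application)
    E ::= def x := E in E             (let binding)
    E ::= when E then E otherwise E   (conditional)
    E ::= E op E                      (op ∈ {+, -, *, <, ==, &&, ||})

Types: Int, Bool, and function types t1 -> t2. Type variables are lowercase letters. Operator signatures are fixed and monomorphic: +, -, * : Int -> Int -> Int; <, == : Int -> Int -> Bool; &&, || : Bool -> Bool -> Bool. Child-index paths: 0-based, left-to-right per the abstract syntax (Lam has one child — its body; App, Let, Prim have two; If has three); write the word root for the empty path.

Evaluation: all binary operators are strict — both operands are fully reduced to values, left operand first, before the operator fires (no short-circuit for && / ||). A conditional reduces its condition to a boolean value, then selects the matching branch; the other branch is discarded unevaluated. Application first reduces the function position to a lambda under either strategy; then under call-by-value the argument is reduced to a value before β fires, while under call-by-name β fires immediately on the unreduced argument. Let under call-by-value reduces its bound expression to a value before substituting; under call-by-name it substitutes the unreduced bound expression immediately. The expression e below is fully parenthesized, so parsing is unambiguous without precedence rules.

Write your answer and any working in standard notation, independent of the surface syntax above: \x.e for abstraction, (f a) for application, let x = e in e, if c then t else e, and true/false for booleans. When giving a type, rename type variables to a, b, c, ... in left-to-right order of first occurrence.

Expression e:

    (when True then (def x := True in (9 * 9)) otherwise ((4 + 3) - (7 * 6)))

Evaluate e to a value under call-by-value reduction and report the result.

Answer: 81

Trace:
step 0: (if true then (let x = true in (9 * 9)) else ((4 + 3) - (7 * 6)))
step 1: [if@root] (let x = true in (9 * 9))
step 2: [let@root] (9 * 9)
step 3: [delta@root] 81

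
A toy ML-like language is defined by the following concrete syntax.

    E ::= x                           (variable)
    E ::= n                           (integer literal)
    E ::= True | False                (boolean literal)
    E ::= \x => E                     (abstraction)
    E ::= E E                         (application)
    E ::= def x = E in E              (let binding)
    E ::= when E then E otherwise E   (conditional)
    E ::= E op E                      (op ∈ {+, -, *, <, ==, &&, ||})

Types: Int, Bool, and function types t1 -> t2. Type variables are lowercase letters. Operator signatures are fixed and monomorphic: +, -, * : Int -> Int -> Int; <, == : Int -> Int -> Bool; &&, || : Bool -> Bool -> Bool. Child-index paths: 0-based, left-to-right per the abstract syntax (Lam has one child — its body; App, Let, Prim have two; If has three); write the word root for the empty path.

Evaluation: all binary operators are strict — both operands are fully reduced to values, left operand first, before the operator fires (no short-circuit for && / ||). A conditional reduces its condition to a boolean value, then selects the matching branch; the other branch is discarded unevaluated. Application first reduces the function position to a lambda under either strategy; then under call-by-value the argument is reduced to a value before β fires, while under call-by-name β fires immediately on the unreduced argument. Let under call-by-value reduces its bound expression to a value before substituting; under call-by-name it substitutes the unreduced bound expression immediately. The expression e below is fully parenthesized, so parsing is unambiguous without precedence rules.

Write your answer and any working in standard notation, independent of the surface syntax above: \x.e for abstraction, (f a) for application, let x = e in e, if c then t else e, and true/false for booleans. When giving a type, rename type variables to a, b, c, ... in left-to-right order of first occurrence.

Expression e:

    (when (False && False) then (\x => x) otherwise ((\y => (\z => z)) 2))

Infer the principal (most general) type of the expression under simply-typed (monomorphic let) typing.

Answer: a -> a

Trace:
  unify Bool ~ Bool
  unify Bool ~ Bool
  unify Bool ~ Bool
x : a
\x._ : a -> a
z : c
\z._ : c -> c
\y._ : b -> c -> c
  unify b -> c -> c ~ Int -> d
  unify b ~ Int
  unify c -> c ~ d
_ _ : c -> c
  unify a -> a ~ c -> c
  unify a ~ c
  unify c ~ c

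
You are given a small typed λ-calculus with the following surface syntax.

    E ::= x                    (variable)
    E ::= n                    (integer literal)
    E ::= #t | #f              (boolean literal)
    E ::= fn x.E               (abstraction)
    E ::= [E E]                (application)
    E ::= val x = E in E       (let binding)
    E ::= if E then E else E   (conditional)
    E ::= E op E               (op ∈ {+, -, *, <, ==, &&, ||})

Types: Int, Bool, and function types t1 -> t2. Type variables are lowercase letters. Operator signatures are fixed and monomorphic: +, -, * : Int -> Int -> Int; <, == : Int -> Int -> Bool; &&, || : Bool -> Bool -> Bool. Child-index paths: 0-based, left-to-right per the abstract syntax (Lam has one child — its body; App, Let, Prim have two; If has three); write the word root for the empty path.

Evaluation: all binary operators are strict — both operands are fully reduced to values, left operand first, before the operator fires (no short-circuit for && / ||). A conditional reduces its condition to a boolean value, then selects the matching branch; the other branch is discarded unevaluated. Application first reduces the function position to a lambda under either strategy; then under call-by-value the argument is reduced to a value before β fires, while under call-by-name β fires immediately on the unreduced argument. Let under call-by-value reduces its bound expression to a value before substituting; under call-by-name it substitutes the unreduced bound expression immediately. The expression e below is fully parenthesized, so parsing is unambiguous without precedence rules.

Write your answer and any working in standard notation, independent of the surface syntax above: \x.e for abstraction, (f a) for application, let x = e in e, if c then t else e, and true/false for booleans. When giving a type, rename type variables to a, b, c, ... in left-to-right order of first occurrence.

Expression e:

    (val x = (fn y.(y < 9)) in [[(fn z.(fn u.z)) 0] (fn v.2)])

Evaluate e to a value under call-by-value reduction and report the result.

Derivation:
step 0: (let x = (\y.(y < 9)) in (((\z.(\u.z)) 0) (\v.2)))
step 1: [let@root] (((\z.(\u.z)) 0) (\v.2))
step 2: [beta@0] ((\u.0) (\v.2))
step 3: [beta@root] 0

Answer: 0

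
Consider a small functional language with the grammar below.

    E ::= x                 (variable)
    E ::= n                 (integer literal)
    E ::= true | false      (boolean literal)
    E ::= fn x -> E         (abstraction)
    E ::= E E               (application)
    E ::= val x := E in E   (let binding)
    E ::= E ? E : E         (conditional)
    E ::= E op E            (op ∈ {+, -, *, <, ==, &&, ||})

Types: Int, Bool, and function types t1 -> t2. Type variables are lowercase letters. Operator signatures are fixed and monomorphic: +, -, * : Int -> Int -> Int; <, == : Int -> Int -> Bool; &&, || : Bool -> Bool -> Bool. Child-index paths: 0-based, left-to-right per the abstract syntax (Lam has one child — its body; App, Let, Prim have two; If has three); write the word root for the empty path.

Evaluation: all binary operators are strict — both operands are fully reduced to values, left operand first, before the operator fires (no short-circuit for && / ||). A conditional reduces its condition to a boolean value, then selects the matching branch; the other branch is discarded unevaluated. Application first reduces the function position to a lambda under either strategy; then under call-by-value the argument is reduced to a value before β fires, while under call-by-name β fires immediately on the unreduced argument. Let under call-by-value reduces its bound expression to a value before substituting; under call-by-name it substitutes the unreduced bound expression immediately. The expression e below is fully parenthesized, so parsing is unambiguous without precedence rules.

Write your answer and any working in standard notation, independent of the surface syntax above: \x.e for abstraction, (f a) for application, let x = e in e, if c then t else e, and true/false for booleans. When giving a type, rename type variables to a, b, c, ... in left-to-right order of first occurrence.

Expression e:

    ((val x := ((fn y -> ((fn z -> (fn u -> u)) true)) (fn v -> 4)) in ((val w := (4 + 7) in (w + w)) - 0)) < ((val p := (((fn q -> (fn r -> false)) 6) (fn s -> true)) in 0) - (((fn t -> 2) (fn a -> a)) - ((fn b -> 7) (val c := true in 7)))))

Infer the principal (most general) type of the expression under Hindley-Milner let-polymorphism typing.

Working:
u : c
\u._ : c -> c
\z._ : b -> c -> c
  unify b -> c -> c ~ Bool -> d
  unify b ~ Bool
  unify c -> c ~ d
_ _ : c -> c
\y._ : a -> c -> c
\v._ : e -> Int
  unify a -> c -> c ~ (e -> Int) -> f
  unify a ~ e -> Int
  unify c -> c ~ f
_ _ : c -> c
let x : forall. c -> c
  unify Int ~ Int
  unify Int ~ Int
let w : Int
w : Int
  unify Int ~ Int
w : Int
  unify Int ~ Int
  unify Int ~ Int
  unify Int ~ Int
  unify Int ~ Int
\r._ : h -> Bool
\q._ : g -> h -> Bool
  unify g -> h -> Bool ~ Int -> i
  unify g ~ Int
  unify h -> Bool ~ i
_ _ : h -> Bool
\s._ : j -> Bool
  unify h -> Bool ~ (j -> Bool) -> k
  unify h ~ j -> Bool
  unify Bool ~ k
_ _ : Bool
let p : Bool
  unify Int ~ Int
\t._ : l -> Int
a : m
\a._ : m -> m
  unify l -> Int ~ (m -> m) -> n
  unify l ~ m -> m
  unify Int ~ n
_ _ : Int
  unify Int ~ Int
\b._ : o -> Int
let c : Bool
  unify o -> Int ~ Int -> p
  unify o ~ Int
  unify Int ~ p
_ _ : Int
  unify Int ~ Int
  unify Int ~ Int
  unify Int ~ Int

Answer: Bool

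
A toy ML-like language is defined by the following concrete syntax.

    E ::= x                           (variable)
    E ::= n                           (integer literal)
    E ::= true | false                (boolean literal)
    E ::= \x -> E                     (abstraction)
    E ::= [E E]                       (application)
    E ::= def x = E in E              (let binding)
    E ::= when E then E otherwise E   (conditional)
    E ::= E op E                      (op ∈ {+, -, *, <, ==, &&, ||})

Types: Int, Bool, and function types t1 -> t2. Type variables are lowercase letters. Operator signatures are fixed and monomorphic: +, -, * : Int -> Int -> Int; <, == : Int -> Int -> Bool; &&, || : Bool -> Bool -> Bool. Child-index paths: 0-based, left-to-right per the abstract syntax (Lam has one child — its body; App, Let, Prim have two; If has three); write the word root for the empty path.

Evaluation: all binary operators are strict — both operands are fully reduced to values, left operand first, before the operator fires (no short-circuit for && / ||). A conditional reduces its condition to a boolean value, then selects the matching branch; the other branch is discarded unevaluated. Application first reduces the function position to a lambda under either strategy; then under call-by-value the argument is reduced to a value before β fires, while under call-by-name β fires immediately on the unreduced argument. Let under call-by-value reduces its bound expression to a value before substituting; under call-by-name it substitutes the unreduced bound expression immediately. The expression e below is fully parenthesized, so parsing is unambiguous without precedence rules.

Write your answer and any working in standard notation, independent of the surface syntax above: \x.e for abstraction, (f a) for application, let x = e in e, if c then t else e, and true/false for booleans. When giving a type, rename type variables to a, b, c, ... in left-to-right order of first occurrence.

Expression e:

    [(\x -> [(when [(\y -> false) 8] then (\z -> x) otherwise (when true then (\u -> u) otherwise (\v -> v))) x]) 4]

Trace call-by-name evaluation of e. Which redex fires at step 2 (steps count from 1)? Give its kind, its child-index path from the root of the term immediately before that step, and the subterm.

Answer: beta at 0.0 : ((\y.false) 8)

Working:
step 0: ((\x.((if ((\y.false) 8) then (\z.x) else (if true then (\u.u) else (\v.v))) x)) 4)
step 1: [beta@root] ((if ((\y.false) 8) then (\z.4) else (if true then (\u.u) else (\v.v))) 4)
step 2: [beta@0.0] ((if false then (\z.4) else (if true then (\u.u) else (\v.v))) 4)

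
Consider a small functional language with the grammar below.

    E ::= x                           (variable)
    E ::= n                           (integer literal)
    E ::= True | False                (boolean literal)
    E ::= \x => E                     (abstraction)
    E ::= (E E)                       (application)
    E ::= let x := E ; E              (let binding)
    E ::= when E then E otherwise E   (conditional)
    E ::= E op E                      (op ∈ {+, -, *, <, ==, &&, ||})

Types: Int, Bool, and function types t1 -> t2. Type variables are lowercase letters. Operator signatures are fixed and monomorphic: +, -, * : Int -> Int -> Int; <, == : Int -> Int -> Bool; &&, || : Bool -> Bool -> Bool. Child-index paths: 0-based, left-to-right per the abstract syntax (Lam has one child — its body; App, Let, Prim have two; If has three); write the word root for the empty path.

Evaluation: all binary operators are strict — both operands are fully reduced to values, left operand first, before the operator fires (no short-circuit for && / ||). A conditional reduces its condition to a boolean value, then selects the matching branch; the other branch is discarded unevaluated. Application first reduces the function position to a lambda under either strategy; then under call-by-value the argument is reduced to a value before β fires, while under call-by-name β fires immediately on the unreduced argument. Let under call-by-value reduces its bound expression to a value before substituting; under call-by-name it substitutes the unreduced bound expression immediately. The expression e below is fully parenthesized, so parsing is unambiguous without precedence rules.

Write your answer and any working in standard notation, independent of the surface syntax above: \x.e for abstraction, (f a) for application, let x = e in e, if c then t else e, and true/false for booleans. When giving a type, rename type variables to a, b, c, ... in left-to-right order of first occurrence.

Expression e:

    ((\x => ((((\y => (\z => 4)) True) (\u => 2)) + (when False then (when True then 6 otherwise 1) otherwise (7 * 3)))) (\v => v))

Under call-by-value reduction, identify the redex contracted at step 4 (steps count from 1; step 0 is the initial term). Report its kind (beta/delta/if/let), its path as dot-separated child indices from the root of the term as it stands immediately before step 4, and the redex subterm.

Answer: if at 1 : (if false then (if true then 6 else 1) else (7 * 3))

Trace:
step 0: ((\x.((((\y.(\z.4)) true) (\u.2)) + (if false then (if true then 6 else 1) else (7 * 3)))) (\v.v))
step 1: [beta@root] ((((\y.(\z.4)) true) (\u.2)) + (if false then (if true then 6 else 1) else (7 * 3)))
step 2: [beta@0.0] (((\z.4) (\u.2)) + (if false then (if true then 6 else 1) else (7 * 3)))
step 3: [beta@0] (4 + (if false then (if true then 6 else 1) else (7 * 3)))
step 4: [if@1] (4 + (7 * 3))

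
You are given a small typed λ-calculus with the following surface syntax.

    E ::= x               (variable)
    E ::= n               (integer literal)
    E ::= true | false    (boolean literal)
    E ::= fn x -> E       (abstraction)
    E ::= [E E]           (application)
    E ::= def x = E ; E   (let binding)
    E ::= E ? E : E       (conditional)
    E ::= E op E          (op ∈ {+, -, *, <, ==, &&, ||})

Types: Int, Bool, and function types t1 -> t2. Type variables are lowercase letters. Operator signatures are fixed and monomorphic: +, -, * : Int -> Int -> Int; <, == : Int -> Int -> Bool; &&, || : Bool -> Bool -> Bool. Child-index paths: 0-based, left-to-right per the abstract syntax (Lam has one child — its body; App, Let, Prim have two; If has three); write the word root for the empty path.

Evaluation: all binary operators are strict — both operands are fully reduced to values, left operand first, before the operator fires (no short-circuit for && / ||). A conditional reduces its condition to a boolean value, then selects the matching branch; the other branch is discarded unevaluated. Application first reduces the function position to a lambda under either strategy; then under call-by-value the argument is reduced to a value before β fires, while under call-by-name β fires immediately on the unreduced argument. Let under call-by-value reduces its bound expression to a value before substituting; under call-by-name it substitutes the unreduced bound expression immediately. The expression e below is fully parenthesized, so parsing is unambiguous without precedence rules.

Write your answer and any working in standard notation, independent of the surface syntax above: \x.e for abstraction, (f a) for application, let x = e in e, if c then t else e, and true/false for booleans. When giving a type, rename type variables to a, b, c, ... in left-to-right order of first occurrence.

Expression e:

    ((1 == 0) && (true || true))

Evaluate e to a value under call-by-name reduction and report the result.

Answer: false

Trace:
step 0: ((1 == 0) && (true || true))
step 1: [delta@0] (false && (true || true))
step 2: [delta@1] (false && true)
step 3: [delta@root] false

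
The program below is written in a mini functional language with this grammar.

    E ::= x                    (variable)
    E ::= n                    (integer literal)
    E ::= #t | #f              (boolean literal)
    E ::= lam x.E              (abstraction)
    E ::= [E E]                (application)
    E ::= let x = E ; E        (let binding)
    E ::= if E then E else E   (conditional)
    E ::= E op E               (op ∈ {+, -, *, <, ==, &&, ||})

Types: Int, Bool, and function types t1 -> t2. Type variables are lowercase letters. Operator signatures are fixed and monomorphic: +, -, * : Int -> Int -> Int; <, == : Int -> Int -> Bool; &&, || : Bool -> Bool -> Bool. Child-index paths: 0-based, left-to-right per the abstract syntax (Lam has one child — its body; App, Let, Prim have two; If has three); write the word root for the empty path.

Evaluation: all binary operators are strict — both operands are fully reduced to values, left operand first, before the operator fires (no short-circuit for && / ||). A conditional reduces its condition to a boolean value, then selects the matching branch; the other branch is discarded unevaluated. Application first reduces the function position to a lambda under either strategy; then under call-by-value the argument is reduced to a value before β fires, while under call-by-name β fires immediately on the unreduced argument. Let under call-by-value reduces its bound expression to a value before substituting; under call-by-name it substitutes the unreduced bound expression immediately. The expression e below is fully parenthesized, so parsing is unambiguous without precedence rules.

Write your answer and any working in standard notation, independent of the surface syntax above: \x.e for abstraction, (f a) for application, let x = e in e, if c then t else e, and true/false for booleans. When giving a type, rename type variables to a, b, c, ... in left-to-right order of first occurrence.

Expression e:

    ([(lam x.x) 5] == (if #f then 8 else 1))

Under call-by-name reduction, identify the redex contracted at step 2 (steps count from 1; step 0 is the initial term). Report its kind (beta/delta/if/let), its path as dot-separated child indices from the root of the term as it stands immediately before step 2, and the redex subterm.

Trace:
step 0: (((\x.x) 5) == (if false then 8 else 1))
step 1: [beta@0] (5 == (if false then 8 else 1))
step 2: [if@1] (5 == 1)

Answer: if at 1 : (if false then 8 else 1)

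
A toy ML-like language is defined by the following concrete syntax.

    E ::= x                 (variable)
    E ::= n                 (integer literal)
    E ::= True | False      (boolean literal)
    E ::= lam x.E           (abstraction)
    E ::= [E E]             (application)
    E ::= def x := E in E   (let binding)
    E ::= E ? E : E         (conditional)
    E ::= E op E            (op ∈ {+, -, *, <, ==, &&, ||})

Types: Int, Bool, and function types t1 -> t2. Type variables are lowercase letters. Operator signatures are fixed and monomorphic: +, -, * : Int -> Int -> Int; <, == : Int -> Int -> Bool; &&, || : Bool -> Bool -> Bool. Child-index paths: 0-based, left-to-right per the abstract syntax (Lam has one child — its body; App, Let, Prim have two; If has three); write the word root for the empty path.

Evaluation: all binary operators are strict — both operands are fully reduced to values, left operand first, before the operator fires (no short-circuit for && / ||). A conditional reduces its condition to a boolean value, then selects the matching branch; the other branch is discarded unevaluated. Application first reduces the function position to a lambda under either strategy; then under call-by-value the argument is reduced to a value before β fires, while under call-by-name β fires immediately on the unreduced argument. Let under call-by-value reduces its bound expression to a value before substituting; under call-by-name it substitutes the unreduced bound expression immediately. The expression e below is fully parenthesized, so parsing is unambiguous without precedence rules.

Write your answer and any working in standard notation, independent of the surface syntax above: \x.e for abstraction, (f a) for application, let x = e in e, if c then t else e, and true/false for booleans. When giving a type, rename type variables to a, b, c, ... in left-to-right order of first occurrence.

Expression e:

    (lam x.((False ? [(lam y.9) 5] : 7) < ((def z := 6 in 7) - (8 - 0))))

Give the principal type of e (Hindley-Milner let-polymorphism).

Trace:
  unify Bool ~ Bool
\y._ : b -> Int
  unify b -> Int ~ Int -> c
  unify b ~ Int
  unify Int ~ c
_ _ : Int
  unify Int ~ Int
  unify Int ~ Int
let z : Int
  unify Int ~ Int
  unify Int ~ Int
  unify Int ~ Int
  unify Int ~ Int
  unify Int ~ Int
\x._ : a -> Bool

Answer: a -> Bool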